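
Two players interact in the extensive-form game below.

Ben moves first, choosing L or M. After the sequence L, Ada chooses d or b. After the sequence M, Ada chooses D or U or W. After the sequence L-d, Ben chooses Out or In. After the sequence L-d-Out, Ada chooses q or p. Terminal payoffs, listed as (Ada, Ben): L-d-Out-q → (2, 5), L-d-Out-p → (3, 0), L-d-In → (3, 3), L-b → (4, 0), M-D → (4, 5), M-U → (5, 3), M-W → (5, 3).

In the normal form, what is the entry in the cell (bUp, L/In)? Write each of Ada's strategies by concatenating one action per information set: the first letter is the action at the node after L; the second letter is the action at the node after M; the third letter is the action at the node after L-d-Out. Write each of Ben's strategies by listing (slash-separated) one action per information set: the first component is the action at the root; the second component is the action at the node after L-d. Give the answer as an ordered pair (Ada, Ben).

Trace the play path from the root:
  Ben plays L
  Ada plays b at [L]
→ terminal payoff (4, 0).
(Ada's choice at the node after M is never reached on this path, so it doesn't affect the outcome.)

(4, 0)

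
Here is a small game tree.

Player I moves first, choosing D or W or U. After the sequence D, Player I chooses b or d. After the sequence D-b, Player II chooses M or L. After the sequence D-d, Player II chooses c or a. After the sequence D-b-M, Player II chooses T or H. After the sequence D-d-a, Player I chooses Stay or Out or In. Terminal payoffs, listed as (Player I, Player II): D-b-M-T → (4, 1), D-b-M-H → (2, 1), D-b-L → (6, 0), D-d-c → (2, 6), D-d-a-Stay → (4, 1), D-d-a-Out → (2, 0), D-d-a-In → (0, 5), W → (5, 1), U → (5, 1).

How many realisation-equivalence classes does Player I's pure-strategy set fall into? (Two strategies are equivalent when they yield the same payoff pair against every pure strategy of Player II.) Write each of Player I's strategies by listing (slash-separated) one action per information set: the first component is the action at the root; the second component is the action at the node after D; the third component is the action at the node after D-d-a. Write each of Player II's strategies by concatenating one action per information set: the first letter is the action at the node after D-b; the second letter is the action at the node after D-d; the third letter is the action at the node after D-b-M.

Player I has 18 pure strategies: D/b/Stay, D/b/Out, D/b/In, D/d/Stay, D/d/Out, D/d/In, W/b/Stay, W/b/Out, W/b/In, W/d/Stay, W/d/Out, W/d/In, U/b/Stay, U/b/Out, U/b/In, U/d/Stay, U/d/Out, U/d/In. Columns: McT, McH, MaT, MaH, LcT, LcH, LaT, LaH.
{D/b/Stay, D/b/Out, D/b/In} → row (4,1) (2,1) (4,1) (2,1) (6,0) (6,0) (6,0) (6,0)
{D/d/Stay} → row (2,6) (2,6) (4,1) (4,1) (2,6) (2,6) (4,1) (4,1)
{D/d/Out} → row (2,6) (2,6) (2,0) (2,0) (2,6) (2,6) (2,0) (2,0)
{D/d/In} → row (2,6) (2,6) (0,5) (0,5) (2,6) (2,6) (0,5) (0,5)
{W/b/Stay, W/b/Out, W/b/In, W/d/Stay, W/d/Out, W/d/In, U/b/Stay, U/b/Out, U/b/In, U/d/Stay, U/d/Out, U/d/In} → row (5,1) (5,1) (5,1) (5,1) (5,1) (5,1) (5,1) (5,1)
That's 5 distinct rows out of 18 strategies.

5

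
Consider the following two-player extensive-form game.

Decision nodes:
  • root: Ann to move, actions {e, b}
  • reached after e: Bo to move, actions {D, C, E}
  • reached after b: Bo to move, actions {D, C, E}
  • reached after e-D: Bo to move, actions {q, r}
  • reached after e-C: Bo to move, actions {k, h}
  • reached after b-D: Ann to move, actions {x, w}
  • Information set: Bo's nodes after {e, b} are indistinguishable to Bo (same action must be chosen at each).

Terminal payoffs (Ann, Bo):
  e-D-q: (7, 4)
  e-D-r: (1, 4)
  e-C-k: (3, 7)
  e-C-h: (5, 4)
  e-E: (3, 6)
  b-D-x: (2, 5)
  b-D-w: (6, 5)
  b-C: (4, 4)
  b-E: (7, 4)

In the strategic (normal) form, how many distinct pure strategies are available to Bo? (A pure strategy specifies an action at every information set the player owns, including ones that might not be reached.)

Bo owns the information set {e, b} with actions {D, C, E} — three choices.
Bo owns the node after e-D with actions {q, r} — two choices.
Bo owns the node after e-C with actions {k, h} — two choices.
A pure strategy fixes one action at each information set independently, so the count is the product 3 × 2 × 2 = 12.

12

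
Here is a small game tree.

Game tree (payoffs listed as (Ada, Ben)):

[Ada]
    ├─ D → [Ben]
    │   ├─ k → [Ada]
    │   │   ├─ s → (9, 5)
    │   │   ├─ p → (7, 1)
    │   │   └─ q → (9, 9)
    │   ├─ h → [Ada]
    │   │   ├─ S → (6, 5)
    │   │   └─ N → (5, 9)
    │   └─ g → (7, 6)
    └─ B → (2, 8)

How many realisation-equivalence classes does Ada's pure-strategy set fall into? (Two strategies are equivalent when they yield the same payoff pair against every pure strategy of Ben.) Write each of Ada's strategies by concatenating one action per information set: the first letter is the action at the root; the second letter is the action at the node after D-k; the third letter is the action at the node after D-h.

7

Ada has 12 pure strategies: DsS, DsN, DpS, DpN, DqS, DqN, BsS, BsN, BpS, BpN, BqS, BqN. Columns: k, h, g.
{DsS} → row (9,5) (6,5) (7,6)
{DsN} → row (9,5) (5,9) (7,6)
{DpS} → row (7,1) (6,5) (7,6)
{DpN} → row (7,1) (5,9) (7,6)
{DqS} → row (9,9) (6,5) (7,6)
{DqN} → row (9,9) (5,9) (7,6)
{BsS, BsN, BpS, BpN, BqS, BqN} → row (2,8) (2,8) (2,8)
That's 7 distinct rows out of 12 strategies.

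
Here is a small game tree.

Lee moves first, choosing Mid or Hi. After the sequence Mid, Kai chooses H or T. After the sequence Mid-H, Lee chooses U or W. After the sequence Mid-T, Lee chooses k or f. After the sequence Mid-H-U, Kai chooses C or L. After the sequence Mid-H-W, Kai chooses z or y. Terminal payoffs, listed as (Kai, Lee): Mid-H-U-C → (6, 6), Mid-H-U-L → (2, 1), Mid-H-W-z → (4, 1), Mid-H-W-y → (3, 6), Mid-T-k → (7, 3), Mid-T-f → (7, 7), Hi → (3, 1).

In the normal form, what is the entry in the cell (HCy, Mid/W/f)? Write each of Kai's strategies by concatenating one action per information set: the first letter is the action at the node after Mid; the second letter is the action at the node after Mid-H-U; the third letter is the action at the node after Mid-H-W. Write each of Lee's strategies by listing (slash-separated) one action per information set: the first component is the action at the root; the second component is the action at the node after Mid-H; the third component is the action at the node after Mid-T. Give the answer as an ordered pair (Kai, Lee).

(3, 6)

Trace the play path from the root:
  Lee plays Mid
  Kai plays H at [Mid]
  Lee plays W at [Mid-H]
  Kai plays y at [Mid-H-W]
→ terminal payoff (3, 6).
(Kai's choice at the node after Mid-H-U is never reached on this path, so it doesn't affect the outcome.)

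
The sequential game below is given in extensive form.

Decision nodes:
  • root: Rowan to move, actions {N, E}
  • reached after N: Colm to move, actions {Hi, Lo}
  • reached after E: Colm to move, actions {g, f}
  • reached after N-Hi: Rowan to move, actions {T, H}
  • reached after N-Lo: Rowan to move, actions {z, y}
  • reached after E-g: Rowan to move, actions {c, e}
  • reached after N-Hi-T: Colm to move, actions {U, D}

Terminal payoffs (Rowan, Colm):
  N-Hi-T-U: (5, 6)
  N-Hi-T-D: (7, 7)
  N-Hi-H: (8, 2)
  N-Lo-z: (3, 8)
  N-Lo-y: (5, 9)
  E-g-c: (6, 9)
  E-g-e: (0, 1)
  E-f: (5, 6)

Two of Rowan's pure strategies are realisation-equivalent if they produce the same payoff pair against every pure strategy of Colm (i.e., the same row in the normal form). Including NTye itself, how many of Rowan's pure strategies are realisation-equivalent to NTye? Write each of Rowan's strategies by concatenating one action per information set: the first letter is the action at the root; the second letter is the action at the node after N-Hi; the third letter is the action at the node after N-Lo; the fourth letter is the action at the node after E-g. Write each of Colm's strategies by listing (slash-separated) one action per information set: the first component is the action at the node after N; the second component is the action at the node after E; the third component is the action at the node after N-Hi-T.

Row for NTye (columns Hi/g/U, Hi/g/D, Hi/f/U, Hi/f/D, Lo/g/U, Lo/g/D, Lo/f/U, Lo/f/D): (5,6) (7,7) (5,6) (7,7) (5,9) (5,9) (5,9) (5,9).
Under NTye, Rowan's choice at the node after E-g can never be reached regardless of what Colm does, so varying those choices leaves every outcome unchanged.
Holding the reachable choices fixed and varying the unreachable one freely already gives 2 equivalent strategies.
No other strategy reproduces this row, so those 2 are the full class: NTyc, NTye.

2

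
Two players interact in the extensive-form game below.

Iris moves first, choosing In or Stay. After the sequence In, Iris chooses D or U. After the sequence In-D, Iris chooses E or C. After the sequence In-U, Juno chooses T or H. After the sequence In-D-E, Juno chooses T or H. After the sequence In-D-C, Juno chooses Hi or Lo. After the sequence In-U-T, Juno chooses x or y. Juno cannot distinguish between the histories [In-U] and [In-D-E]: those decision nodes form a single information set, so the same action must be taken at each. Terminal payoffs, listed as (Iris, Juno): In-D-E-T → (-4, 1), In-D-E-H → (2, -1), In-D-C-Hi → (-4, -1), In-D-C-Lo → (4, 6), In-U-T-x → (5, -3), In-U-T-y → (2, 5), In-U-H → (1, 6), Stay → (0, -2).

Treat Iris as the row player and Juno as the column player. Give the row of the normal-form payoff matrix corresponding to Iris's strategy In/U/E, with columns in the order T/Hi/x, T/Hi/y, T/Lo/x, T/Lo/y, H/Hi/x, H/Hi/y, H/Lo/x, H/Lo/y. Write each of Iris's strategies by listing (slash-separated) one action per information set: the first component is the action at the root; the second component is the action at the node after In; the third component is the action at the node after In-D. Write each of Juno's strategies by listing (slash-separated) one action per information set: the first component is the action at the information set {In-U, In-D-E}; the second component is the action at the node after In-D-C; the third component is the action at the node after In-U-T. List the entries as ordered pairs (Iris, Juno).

vs T/Hi/x: Iris plays In → Iris plays U at [In] → Juno plays T at [In-U] → Juno plays x at [In-U-T] → (5, -3)
vs T/Hi/y: Iris plays In → Iris plays U at [In] → Juno plays T at [In-U] → Juno plays y at [In-U-T] → (2, 5)
vs T/Lo/x: Iris plays In → Iris plays U at [In] → Juno plays T at [In-U] → Juno plays x at [In-U-T] → (5, -3)
vs T/Lo/y: Iris plays In → Iris plays U at [In] → Juno plays T at [In-U] → Juno plays y at [In-U-T] → (2, 5)
vs H/Hi/x: Iris plays In → Iris plays U at [In] → Juno plays H at [In-U] → (1, 6)
vs H/Hi/y: Iris plays In → Iris plays U at [In] → Juno plays H at [In-U] → (1, 6)
vs H/Lo/x: Iris plays In → Iris plays U at [In] → Juno plays H at [In-U] → (1, 6)
vs H/Lo/y: Iris plays In → Iris plays U at [In] → Juno plays H at [In-U] → (1, 6)

(5,-3) (2,5) (5,-3) (2,5) (1,6) (1,6) (1,6) (1,6)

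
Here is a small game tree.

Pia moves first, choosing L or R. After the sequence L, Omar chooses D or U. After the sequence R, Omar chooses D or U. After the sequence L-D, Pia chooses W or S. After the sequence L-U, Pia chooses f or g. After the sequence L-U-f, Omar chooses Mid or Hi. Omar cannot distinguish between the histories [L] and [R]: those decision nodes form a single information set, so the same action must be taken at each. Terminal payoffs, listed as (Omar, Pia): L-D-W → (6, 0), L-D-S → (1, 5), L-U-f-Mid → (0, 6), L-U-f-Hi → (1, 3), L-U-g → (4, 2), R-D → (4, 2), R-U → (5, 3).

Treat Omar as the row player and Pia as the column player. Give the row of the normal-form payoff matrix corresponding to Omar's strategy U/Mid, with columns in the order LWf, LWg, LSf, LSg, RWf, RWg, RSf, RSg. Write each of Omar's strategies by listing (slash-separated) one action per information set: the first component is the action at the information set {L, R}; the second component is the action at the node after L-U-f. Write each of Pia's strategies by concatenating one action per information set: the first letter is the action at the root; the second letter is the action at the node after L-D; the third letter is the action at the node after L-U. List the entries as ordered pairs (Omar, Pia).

(0,6) (4,2) (0,6) (4,2) (5,3) (5,3) (5,3) (5,3)

vs LWf: Pia plays L → Omar plays U at [L] → Pia plays f at [L-U] → Omar plays Mid at [L-U-f] → (0, 6)
vs LWg: Pia plays L → Omar plays U at [L] → Pia plays g at [L-U] → (4, 2)
vs LSf: Pia plays L → Omar plays U at [L] → Pia plays f at [L-U] → Omar plays Mid at [L-U-f] → (0, 6)
vs LSg: Pia plays L → Omar plays U at [L] → Pia plays g at [L-U] → (4, 2)
vs RWf: Pia plays R → Omar plays U at [R] → (5, 3)
vs RWg: Pia plays R → Omar plays U at [R] → (5, 3)
vs RSf: Pia plays R → Omar plays U at [R] → (5, 3)
vs RSg: Pia plays R → Omar plays U at [R] → (5, 3)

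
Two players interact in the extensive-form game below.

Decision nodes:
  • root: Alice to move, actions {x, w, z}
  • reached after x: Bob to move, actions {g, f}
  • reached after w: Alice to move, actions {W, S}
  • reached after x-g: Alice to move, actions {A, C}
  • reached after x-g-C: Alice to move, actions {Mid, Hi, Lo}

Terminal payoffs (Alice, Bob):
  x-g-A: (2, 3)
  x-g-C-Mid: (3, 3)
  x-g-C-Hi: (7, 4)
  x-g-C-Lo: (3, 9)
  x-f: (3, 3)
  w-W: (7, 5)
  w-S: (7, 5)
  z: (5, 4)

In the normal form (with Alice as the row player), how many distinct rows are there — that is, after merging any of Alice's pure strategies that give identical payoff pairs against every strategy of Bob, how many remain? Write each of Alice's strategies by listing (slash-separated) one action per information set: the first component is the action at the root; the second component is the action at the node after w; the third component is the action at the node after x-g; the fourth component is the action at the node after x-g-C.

Alice has 36 pure strategies: x/W/A/Mid, x/W/A/Hi, x/W/A/Lo, x/W/C/Mid, x/W/C/Hi, x/W/C/Lo, x/S/A/Mid, x/S/A/Hi, x/S/A/Lo, x/S/C/Mid, x/S/C/Hi, x/S/C/Lo, w/W/A/Mid, w/W/A/Hi, w/W/A/Lo, w/W/C/Mid, w/W/C/Hi, w/W/C/Lo, w/S/A/Mid, w/S/A/Hi, w/S/A/Lo, w/S/C/Mid, w/S/C/Hi, w/S/C/Lo, z/W/A/Mid, z/W/A/Hi, z/W/A/Lo, z/W/C/Mid, z/W/C/Hi, z/W/C/Lo, z/S/A/Mid, z/S/A/Hi, z/S/A/Lo, z/S/C/Mid, z/S/C/Hi, z/S/C/Lo. Columns: g, f.
{x/W/A/Mid, x/W/A/Hi, x/W/A/Lo, x/S/A/Mid, x/S/A/Hi, x/S/A/Lo} → row (2,3) (3,3)
{x/W/C/Mid, x/S/C/Mid} → row (3,3) (3,3)
{x/W/C/Hi, x/S/C/Hi} → row (7,4) (3,3)
{x/W/C/Lo, x/S/C/Lo} → row (3,9) (3,3)
{w/W/A/Mid, w/W/A/Hi, w/W/A/Lo, w/W/C/Mid, w/W/C/Hi, w/W/C/Lo, w/S/A/Mid, w/S/A/Hi, w/S/A/Lo, w/S/C/Mid, w/S/C/Hi, w/S/C/Lo} → row (7,5) (7,5)
{z/W/A/Mid, z/W/A/Hi, z/W/A/Lo, z/W/C/Mid, z/W/C/Hi, z/W/C/Lo, z/S/A/Mid, z/S/A/Hi, z/S/A/Lo, z/S/C/Mid, z/S/C/Hi, z/S/C/Lo} → row (5,4) (5,4)
That's 6 distinct rows out of 36 strategies.

6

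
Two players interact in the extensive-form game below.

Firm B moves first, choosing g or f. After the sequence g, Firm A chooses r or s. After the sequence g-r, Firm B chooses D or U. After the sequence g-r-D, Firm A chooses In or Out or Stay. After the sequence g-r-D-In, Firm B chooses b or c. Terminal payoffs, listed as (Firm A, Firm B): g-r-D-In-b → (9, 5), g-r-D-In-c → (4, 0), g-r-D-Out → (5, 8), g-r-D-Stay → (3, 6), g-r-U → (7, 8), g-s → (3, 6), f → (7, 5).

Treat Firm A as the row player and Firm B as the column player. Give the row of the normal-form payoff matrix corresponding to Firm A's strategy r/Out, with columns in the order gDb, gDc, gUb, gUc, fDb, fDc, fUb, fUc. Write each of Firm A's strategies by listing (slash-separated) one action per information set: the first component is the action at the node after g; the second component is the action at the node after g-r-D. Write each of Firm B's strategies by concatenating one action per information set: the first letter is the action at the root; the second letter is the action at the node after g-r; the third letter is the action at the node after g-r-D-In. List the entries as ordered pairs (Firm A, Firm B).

vs gDb: Firm B plays g → Firm A plays r at [g] → Firm B plays D at [g-r] → Firm A plays Out at [g-r-D] → (5, 8)
vs gDc: Firm B plays g → Firm A plays r at [g] → Firm B plays D at [g-r] → Firm A plays Out at [g-r-D] → (5, 8)
vs gUb: Firm B plays g → Firm A plays r at [g] → Firm B plays U at [g-r] → (7, 8)
vs gUc: Firm B plays g → Firm A plays r at [g] → Firm B plays U at [g-r] → (7, 8)
vs fDb: Firm B plays f → (7, 5)
vs fDc: Firm B plays f → (7, 5)
vs fUb: Firm B plays f → (7, 5)
vs fUc: Firm B plays f → (7, 5)

(5,8) (5,8) (7,8) (7,8) (7,5) (7,5) (7,5) (7,5)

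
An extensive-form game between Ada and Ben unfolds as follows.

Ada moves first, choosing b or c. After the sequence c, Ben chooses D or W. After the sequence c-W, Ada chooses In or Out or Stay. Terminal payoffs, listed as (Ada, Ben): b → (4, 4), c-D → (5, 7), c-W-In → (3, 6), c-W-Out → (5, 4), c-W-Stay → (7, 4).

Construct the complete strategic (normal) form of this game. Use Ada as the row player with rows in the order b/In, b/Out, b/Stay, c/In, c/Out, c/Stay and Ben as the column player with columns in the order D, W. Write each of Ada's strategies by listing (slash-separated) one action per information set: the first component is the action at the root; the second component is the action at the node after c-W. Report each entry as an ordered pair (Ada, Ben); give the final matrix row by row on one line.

b/In: (4,4) (4,4) | b/Out: (4,4) (4,4) | b/Stay: (4,4) (4,4) | c/In: (5,7) (3,6) | c/Out: (5,7) (5,4) | c/Stay: (5,7) (7,4)

              D        W
  b/In    (4,4)    (4,4)
 b/Out    (4,4)    (4,4)
b/Stay    (4,4)    (4,4)
  c/In    (5,7)    (3,6)
 c/Out    (5,7)    (5,4)
c/Stay    (5,7)    (7,4)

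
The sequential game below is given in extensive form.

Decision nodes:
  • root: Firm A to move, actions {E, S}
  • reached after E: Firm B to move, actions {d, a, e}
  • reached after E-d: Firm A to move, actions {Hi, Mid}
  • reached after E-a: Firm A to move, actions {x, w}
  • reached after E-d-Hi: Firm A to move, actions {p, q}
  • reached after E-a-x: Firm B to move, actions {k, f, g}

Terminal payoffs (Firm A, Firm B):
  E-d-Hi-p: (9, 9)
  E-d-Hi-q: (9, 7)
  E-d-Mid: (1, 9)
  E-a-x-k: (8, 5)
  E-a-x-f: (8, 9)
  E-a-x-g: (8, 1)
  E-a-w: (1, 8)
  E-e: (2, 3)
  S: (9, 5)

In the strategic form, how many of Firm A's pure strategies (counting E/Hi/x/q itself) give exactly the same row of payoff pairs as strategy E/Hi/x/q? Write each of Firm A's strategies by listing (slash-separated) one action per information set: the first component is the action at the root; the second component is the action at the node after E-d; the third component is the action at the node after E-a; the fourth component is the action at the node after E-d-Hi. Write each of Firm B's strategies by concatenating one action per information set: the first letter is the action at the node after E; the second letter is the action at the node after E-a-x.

1

Row for E/Hi/x/q (columns dk, df, dg, ak, af, ag, ek, ef, eg): (9,7) (9,7) (9,7) (8,5) (8,9) (8,1) (2,3) (2,3) (2,3).
Every one of Firm A's information sets is on the play path for some reply by Firm B when Firm A follows E/Hi/x/q.
Changing the action at any of them therefore changes at least one column, so only E/Hi/x/q itself gives this row.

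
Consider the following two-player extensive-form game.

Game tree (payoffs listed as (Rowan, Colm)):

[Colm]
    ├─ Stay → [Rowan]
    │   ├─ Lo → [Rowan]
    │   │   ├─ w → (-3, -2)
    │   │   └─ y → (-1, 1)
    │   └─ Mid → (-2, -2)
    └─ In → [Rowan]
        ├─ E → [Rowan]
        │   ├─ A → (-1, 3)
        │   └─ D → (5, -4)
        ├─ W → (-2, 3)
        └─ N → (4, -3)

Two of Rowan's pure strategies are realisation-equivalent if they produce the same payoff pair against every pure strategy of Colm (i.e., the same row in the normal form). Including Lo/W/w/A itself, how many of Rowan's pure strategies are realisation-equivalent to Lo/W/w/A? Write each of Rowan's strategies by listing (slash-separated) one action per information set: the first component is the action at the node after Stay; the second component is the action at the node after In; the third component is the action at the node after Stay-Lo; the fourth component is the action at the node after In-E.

Row for Lo/W/w/A (columns Stay, In): (-3,-2) (-2,3).
Under Lo/W/w/A, Rowan's choice at the node after In-E can never be reached regardless of what Colm does, so varying those choices leaves every outcome unchanged.
Holding the reachable choices fixed and varying the unreachable one freely already gives 2 equivalent strategies.
No other strategy reproduces this row, so those 2 are the full class: Lo/W/w/A, Lo/W/w/D.

2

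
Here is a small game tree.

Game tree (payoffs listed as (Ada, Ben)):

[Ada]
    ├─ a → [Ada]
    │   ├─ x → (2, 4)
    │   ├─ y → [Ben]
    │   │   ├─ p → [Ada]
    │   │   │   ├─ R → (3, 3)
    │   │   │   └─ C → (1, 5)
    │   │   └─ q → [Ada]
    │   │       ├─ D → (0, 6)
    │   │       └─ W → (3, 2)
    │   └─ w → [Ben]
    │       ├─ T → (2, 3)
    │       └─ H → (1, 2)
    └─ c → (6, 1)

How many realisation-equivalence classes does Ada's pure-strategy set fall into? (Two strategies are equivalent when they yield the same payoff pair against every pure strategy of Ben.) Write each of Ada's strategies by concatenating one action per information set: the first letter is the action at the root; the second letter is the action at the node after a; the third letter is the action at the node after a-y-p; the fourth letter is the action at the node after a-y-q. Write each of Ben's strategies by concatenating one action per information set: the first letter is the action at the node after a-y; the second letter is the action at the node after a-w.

7

Ada has 24 pure strategies: axRD, axRW, axCD, axCW, ayRD, ayRW, ayCD, ayCW, awRD, awRW, awCD, awCW, cxRD, cxRW, cxCD, cxCW, cyRD, cyRW, cyCD, cyCW, cwRD, cwRW, cwCD, cwCW. Columns: pT, pH, qT, qH.
{axRD, axRW, axCD, axCW} → row (2,4) (2,4) (2,4) (2,4)
{ayRD} → row (3,3) (3,3) (0,6) (0,6)
{ayRW} → row (3,3) (3,3) (3,2) (3,2)
{ayCD} → row (1,5) (1,5) (0,6) (0,6)
{ayCW} → row (1,5) (1,5) (3,2) (3,2)
{awRD, awRW, awCD, awCW} → row (2,3) (1,2) (2,3) (1,2)
{cxRD, cxRW, cxCD, cxCW, cyRD, cyRW, cyCD, cyCW, cwRD, cwRW, cwCD, cwCW} → row (6,1) (6,1) (6,1) (6,1)
That's 7 distinct rows out of 24 strategies.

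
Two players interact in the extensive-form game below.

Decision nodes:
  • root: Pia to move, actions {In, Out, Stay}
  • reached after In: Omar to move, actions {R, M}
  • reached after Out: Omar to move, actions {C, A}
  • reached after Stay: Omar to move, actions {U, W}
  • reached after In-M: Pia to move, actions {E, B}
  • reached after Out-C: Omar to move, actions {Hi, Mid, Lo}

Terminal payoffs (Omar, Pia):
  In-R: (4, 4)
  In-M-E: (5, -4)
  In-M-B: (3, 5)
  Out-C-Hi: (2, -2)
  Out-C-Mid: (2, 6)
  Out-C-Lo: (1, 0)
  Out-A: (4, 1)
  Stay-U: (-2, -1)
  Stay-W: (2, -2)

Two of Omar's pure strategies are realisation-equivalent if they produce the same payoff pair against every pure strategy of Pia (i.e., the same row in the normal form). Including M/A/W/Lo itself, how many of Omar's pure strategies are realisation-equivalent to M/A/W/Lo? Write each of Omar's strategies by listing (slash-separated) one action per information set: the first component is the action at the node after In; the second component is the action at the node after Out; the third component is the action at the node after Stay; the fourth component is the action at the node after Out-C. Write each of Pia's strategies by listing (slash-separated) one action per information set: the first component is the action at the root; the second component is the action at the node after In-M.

3

Row for M/A/W/Lo (columns In/E, In/B, Out/E, Out/B, Stay/E, Stay/B): (5,-4) (3,5) (4,1) (4,1) (2,-2) (2,-2).
Under M/A/W/Lo, Omar's choice at the node after Out-C can never be reached regardless of what Pia does, so varying those choices leaves every outcome unchanged.
Holding the reachable choices fixed and varying the unreachable one freely already gives 3 equivalent strategies.
No other strategy reproduces this row, so those 3 are the full class: M/A/W/Hi, M/A/W/Mid, M/A/W/Lo.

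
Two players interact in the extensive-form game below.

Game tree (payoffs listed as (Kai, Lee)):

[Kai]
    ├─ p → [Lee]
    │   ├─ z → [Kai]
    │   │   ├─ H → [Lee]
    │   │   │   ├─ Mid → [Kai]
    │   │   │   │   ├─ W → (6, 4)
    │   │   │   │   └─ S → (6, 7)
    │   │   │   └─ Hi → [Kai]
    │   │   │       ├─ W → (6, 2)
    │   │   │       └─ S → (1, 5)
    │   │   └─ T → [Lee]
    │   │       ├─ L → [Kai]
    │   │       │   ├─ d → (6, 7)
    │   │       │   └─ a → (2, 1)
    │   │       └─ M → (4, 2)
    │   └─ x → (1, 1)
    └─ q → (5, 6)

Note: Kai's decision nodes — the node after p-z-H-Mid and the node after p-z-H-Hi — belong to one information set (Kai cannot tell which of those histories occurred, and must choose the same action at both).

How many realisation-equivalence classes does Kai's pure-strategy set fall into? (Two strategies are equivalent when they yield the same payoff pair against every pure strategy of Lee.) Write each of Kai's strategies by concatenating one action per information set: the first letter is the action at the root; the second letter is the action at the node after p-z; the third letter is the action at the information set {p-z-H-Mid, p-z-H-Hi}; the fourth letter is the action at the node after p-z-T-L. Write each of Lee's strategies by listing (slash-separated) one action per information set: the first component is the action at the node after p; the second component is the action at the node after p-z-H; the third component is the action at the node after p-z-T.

5

Kai has 16 pure strategies: pHWd, pHWa, pHSd, pHSa, pTWd, pTWa, pTSd, pTSa, qHWd, qHWa, qHSd, qHSa, qTWd, qTWa, qTSd, qTSa. Columns: z/Mid/L, z/Mid/M, z/Hi/L, z/Hi/M, x/Mid/L, x/Mid/M, x/Hi/L, x/Hi/M.
{pHWd, pHWa} → row (6,4) (6,4) (6,2) (6,2) (1,1) (1,1) (1,1) (1,1)
{pHSd, pHSa} → row (6,7) (6,7) (1,5) (1,5) (1,1) (1,1) (1,1) (1,1)
{pTWd, pTSd} → row (6,7) (4,2) (6,7) (4,2) (1,1) (1,1) (1,1) (1,1)
{pTWa, pTSa} → row (2,1) (4,2) (2,1) (4,2) (1,1) (1,1) (1,1) (1,1)
{qHWd, qHWa, qHSd, qHSa, qTWd, qTWa, qTSd, qTSa} → row (5,6) (5,6) (5,6) (5,6) (5,6) (5,6) (5,6) (5,6)
That's 5 distinct rows out of 16 strategies.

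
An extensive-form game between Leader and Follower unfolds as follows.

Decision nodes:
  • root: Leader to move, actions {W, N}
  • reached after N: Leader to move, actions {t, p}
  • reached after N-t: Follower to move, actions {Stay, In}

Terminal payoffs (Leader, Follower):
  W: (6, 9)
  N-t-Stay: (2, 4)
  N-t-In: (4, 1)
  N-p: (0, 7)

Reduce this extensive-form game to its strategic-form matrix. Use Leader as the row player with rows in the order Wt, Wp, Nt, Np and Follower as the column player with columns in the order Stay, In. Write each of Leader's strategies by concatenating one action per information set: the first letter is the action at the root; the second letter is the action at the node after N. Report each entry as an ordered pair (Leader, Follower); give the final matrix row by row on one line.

Wt: (6,9) (6,9) | Wp: (6,9) (6,9) | Nt: (2,4) (4,1) | Np: (0,7) (0,7)

Row Wt: Stay→(6,9), In→(6,9)
Row Wp: Stay→(6,9), In→(6,9)
Row Nt: Stay→(2,4), In→(4,1)
Row Np: Stay→(0,7), In→(0,7)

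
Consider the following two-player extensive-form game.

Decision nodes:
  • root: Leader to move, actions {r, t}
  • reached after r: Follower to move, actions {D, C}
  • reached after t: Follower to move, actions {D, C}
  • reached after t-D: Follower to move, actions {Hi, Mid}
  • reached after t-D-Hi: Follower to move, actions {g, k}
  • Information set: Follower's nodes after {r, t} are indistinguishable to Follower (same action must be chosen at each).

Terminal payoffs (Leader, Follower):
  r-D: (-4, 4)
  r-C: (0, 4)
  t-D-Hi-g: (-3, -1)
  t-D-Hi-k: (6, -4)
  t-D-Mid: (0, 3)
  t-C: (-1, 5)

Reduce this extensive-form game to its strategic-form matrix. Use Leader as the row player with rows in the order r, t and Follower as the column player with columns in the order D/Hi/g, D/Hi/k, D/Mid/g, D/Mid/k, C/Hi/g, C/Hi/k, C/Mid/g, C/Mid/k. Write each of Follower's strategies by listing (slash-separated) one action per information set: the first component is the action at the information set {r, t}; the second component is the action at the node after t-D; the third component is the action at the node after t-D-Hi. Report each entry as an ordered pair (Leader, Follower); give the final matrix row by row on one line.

Row r: D/Hi/g→(-4,4), D/Hi/k→(-4,4), D/Mid/g→(-4,4), D/Mid/k→(-4,4), C/Hi/g→(0,4), C/Hi/k→(0,4), C/Mid/g→(0,4), C/Mid/k→(0,4)
Row t: D/Hi/g→(-3,-1), D/Hi/k→(6,-4), D/Mid/g→(0,3), D/Mid/k→(0,3), C/Hi/g→(-1,5), C/Hi/k→(-1,5), C/Mid/g→(-1,5), C/Mid/k→(-1,5)

r: (-4,4) (-4,4) (-4,4) (-4,4) (0,4) (0,4) (0,4) (0,4) | t: (-3,-1) (6,-4) (0,3) (0,3) (-1,5) (-1,5) (-1,5) (-1,5)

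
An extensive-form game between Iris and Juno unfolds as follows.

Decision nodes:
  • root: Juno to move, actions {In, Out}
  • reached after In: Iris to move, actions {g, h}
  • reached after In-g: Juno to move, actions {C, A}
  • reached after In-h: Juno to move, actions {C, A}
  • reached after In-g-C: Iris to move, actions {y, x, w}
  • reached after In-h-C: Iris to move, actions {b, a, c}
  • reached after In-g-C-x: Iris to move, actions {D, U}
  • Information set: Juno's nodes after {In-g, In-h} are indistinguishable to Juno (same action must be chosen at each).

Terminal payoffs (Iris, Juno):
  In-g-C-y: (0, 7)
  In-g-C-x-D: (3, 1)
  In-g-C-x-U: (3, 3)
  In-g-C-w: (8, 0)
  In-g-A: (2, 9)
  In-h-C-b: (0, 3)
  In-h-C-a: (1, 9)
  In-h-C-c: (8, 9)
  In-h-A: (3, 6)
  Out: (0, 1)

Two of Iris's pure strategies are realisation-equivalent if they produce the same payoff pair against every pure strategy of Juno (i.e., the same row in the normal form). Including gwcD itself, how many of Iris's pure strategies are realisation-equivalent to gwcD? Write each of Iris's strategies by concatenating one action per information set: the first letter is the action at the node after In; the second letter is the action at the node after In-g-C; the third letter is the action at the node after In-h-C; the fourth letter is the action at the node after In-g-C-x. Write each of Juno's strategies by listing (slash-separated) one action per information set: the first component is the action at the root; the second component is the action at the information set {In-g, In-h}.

Row for gwcD (columns In/C, In/A, Out/C, Out/A): (8,0) (2,9) (0,1) (0,1).
Under gwcD, Iris's choice at the node after In-h-C and at the node after In-g-C-x can never be reached regardless of what Juno does, so varying those choices leaves every outcome unchanged.
Holding the reachable choices fixed and varying the unreachable ones freely already gives 3 × 2 = 6 equivalent strategies.
No other strategy reproduces this row, so those 6 are the full class: gwbD, gwbU, gwaD, gwaU, gwcD, gwcU.

6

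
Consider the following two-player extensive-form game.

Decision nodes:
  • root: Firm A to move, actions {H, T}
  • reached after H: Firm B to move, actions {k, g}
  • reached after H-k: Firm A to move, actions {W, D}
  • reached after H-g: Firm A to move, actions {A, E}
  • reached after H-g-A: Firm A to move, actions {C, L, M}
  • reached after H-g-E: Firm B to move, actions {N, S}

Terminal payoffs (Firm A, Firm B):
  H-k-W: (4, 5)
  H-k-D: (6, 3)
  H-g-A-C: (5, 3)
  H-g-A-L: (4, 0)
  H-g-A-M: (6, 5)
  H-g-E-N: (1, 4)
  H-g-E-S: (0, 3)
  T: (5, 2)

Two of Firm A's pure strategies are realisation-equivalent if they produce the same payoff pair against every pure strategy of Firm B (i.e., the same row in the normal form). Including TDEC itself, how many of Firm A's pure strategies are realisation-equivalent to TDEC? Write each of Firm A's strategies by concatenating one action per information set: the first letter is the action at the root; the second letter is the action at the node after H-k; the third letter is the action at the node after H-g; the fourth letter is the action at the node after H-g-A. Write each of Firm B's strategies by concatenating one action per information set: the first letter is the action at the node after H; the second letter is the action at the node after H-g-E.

Row for TDEC (columns kN, kS, gN, gS): (5,2) (5,2) (5,2) (5,2).
Under TDEC, Firm A's choice at the node after H-k and at the node after H-g and at the node after H-g-A can never be reached regardless of what Firm B does, so varying those choices leaves every outcome unchanged.
Holding the reachable choices fixed and varying the unreachable ones freely already gives 2 × 2 × 3 = 12 equivalent strategies.
No other strategy reproduces this row, so those 12 are the full class: TWAC, TWAL, TWAM, TWEC, TWEL, TWEM, TDAC, TDAL, TDAM, TDEC, TDEL, TDEM.

12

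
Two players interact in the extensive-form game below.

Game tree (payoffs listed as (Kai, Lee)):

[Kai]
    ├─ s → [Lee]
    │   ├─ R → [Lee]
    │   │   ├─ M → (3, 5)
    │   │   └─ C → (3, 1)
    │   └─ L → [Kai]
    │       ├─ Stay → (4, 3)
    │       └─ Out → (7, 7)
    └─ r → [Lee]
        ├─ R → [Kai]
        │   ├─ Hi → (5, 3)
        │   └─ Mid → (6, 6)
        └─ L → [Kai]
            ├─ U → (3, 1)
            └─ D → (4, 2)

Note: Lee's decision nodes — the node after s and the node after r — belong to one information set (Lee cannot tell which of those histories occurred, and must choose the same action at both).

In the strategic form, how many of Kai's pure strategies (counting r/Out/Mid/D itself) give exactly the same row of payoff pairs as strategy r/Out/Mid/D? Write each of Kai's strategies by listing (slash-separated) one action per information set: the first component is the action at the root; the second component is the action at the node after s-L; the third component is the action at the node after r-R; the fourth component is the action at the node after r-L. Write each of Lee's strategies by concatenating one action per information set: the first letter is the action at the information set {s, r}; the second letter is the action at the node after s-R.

Row for r/Out/Mid/D (columns RM, RC, LM, LC): (6,6) (6,6) (4,2) (4,2).
Under r/Out/Mid/D, Kai's choice at the node after s-L can never be reached regardless of what Lee does, so varying those choices leaves every outcome unchanged.
Holding the reachable choices fixed and varying the unreachable one freely already gives 2 equivalent strategies.
No other strategy reproduces this row, so those 2 are the full class: r/Stay/Mid/D, r/Out/Mid/D.

2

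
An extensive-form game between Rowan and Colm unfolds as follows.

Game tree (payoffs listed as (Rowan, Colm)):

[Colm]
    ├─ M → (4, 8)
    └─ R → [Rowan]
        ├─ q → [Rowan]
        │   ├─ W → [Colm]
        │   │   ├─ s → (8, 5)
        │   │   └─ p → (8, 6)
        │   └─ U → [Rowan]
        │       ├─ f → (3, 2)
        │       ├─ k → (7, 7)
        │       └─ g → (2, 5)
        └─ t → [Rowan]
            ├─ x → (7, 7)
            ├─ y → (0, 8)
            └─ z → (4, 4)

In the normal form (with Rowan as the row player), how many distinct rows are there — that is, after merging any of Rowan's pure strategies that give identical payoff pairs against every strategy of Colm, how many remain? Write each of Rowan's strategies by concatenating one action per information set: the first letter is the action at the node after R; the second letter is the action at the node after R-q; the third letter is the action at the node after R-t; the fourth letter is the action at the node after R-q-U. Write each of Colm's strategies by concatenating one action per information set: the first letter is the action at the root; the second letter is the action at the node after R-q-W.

Rowan has 36 pure strategies: qWxf, qWxk, qWxg, qWyf, qWyk, qWyg, qWzf, qWzk, qWzg, qUxf, qUxk, qUxg, qUyf, qUyk, qUyg, qUzf, qUzk, qUzg, tWxf, tWxk, tWxg, tWyf, tWyk, tWyg, tWzf, tWzk, tWzg, tUxf, tUxk, tUxg, tUyf, tUyk, tUyg, tUzf, tUzk, tUzg. Columns: Ms, Mp, Rs, Rp.
{qWxf, qWxk, qWxg, qWyf, qWyk, qWyg, qWzf, qWzk, qWzg} → row (4,8) (4,8) (8,5) (8,6)
{qUxf, qUyf, qUzf} → row (4,8) (4,8) (3,2) (3,2)
{qUxk, qUyk, qUzk, tWxf, tWxk, tWxg, tUxf, tUxk, tUxg} → row (4,8) (4,8) (7,7) (7,7)
{qUxg, qUyg, qUzg} → row (4,8) (4,8) (2,5) (2,5)
{tWyf, tWyk, tWyg, tUyf, tUyk, tUyg} → row (4,8) (4,8) (0,8) (0,8)
{tWzf, tWzk, tWzg, tUzf, tUzk, tUzg} → row (4,8) (4,8) (4,4) (4,4)
That's 6 distinct rows out of 36 strategies.

6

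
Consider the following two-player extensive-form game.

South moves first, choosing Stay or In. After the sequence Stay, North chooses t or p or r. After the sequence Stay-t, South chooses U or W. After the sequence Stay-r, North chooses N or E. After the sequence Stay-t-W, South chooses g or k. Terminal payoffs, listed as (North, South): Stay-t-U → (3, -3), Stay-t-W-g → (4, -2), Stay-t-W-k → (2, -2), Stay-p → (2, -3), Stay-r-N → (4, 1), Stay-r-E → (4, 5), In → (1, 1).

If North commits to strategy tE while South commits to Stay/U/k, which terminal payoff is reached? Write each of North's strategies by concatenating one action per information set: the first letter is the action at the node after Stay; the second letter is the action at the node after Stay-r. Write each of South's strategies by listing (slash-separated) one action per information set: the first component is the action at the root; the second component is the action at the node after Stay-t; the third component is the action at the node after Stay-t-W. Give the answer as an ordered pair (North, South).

(3, -3)

Trace the play path from the root:
  South plays Stay
  North plays t at [Stay]
  South plays U at [Stay-t]
→ terminal payoff (3, -3).
(North's choice at the node after Stay-r is never reached on this path, so it doesn't affect the outcome.)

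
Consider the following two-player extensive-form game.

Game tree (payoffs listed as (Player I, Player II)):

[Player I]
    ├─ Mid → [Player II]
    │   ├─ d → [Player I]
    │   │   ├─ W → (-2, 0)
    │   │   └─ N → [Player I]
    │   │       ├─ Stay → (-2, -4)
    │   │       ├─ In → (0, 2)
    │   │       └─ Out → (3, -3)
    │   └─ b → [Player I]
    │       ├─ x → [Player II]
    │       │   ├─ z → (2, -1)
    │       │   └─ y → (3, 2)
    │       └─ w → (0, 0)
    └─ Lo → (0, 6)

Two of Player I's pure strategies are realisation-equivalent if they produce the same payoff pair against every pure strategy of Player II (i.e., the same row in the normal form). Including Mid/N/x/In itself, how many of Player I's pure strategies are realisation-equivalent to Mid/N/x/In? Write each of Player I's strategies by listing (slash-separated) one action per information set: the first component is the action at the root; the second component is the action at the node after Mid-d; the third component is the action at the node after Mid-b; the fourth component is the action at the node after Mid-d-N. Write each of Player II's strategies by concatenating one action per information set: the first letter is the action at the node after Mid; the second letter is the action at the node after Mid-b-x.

Row for Mid/N/x/In (columns dz, dy, bz, by): (0,2) (0,2) (2,-1) (3,2).
Every one of Player I's information sets is on the play path for some reply by Player II when Player I follows Mid/N/x/In.
Changing the action at any of them therefore changes at least one column, so only Mid/N/x/In itself gives this row.

1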